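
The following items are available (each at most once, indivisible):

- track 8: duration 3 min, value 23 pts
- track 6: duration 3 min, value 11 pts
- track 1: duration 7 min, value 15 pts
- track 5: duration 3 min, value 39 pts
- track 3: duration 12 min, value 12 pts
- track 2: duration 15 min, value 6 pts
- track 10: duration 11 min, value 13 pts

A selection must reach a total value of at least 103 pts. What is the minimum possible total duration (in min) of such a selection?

39

Subsets with value ≥ 103, sorted by total duration:
- track 8+track 6+track 1+track 5+track 3+track 10: duration 39, value 113
- track 8+track 6+track 1+track 5+track 2+track 10: duration 42, value 107
- track 8+track 6+track 1+track 5+track 3+track 2: duration 43, value 106
- track 8+track 6+track 5+track 3+track 2+track 10: duration 47, value 104
Minimum duration: 39 min.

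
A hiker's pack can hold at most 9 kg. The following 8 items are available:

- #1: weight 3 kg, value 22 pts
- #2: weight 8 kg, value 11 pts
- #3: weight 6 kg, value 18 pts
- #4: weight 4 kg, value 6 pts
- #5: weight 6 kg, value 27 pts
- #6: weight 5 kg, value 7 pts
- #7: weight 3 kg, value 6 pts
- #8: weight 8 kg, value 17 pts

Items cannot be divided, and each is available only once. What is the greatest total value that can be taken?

This is a 0/1 knapsack; check combinations near the capacity.
- #1+#5: weight 3+6=9, value 22+27=49
- #1+#3: weight 3+6=9, value 22+18=40
- #5+#7: weight 6+3=9, value 27+6=33
- #1+#6: weight 3+5=8, value 22+7=29
- #1+#7: weight 3+3=6, value 22+6=28
Best: 49 pts.

49 pts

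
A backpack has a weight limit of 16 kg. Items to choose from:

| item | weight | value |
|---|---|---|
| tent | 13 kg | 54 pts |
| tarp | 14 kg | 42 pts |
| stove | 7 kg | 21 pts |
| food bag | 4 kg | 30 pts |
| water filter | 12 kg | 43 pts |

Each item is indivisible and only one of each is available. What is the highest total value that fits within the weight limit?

73 pts

Check high-value combinations within 16 kg:
- food bag+water filter: weight 4+12=16, value 30+43=73
- tent: weight 13, value 54
- stove+food bag: weight 7+4=11, value 21+30=51
Best: 73 pts.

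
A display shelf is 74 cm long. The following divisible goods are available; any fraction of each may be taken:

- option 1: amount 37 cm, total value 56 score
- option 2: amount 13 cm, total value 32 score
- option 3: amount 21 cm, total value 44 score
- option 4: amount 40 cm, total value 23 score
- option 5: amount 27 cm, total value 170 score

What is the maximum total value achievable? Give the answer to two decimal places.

265.68

Take in order of value per unit:
- option 5 (170/27 per unit): all 27 → value 170, running total 170.00
- option 2 (32/13 per unit): all 13 → value 32, running total 202.00
- option 3 (44/21 per unit): all 21 → value 44, running total 246.00
- option 1 (56/37 per unit): 13 of 37 → value 13×56/37 = 19.6757, running total 265.68
Total 265.68.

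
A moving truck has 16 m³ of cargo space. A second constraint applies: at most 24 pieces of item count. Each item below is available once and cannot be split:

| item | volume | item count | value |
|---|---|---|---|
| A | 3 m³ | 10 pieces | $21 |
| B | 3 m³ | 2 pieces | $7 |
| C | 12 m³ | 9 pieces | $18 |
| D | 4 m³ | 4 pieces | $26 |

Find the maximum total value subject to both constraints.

Feasible sets respecting both limits:
- A+B+D: volume 10, item count 16, value 54
- A+D: volume 7, item count 14, value 47
- C+D: volume 16, item count 13, value 44
Best: $54.

$54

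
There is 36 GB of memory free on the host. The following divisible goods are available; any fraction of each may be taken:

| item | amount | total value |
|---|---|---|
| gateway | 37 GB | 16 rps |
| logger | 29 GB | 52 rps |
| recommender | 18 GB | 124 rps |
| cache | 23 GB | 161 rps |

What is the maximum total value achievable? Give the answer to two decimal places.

250.56

Take in order of value per unit:
- cache (161/23 per unit): all 23 → value 161, running total 161.00
- recommender (124/18 per unit): 13 of 18 → value 13×124/18 = 89.5556, running total 250.56
Total 250.56.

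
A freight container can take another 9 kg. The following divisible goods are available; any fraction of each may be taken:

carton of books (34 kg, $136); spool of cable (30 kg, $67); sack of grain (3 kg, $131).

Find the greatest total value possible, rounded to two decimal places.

Take in order of value per unit:
- sack of grain (131/3 per unit): all 3 → value 131, running total 131.00
- carton of books (136/34 per unit): 6 of 34 → value 6×136/34 = 24.0000, running total 155.00
Total 155.00.

155.00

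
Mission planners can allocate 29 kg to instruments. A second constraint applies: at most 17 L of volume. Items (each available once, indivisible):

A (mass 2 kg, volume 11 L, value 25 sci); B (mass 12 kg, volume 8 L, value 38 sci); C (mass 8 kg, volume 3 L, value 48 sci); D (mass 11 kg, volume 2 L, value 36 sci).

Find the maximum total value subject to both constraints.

Feasible sets respecting both limits:
- A+C+D: mass 21, volume 16, value 109
- B+C: mass 20, volume 11, value 86
- C+D: mass 19, volume 5, value 84
Best: 109 sci.

109 sci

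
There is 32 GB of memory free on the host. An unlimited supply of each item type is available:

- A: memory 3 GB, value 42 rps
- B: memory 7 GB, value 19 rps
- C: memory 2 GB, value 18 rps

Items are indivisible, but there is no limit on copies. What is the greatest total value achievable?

438 rps

Best value-per-unit is A at 42/3; filling with it alone gives 10×42 = 420.
Optimal mix: 10×A + 1×C → memory 32, value 438.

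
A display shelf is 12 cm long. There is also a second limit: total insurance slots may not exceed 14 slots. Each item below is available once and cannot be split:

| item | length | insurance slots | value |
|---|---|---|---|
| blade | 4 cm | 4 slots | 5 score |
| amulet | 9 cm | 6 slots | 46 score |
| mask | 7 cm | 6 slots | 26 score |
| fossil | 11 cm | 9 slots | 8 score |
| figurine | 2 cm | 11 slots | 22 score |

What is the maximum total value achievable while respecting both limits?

Feasible sets respecting both limits:
- amulet: length 9, insurance slots 6, value 46
- blade+mask: length 11, insurance slots 10, value 31
- mask: length 7, insurance slots 6, value 26
Best: 46 score.

46 score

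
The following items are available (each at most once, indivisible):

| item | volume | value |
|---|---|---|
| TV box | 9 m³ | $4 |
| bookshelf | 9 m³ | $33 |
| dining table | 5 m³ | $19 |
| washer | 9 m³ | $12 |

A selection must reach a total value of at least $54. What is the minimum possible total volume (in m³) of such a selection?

Subsets with value ≥ 54, sorted by total volume:
- bookshelf+dining table+washer: volume 23, value 64
- TV box+bookshelf+dining table: volume 23, value 56
- TV box+bookshelf+dining table+washer: volume 32, value 68
Minimum volume: 23 m³.

23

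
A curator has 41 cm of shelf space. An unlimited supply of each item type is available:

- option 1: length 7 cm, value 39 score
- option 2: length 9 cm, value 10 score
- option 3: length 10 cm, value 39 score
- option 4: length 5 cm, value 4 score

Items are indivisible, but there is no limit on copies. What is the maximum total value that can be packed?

Best value-per-unit is option 1 at 39/7; filling with it alone gives 5×39 = 195.
Optimal mix: 5×option 1 + 1×option 4 → length 40, value 199.

199 score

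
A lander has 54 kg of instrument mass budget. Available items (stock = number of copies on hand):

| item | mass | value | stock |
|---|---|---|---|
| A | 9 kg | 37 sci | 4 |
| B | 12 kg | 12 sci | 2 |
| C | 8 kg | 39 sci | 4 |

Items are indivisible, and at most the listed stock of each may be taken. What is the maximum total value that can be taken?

230 sci

Best selections within mass 54 and stock limits:
- 2×A + 4×C: mass 50, value 230
- 3×A + 3×C: mass 51, value 228
- 4×A + 2×C: mass 52, value 226
- 1×A + 1×B + 4×C: mass 53, value 205
Best: 230 sci.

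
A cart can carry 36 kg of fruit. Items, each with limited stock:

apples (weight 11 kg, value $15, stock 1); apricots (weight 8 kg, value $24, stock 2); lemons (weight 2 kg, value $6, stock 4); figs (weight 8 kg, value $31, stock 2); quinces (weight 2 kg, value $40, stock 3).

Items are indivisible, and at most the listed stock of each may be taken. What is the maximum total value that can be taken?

$224

Best selections within weight 36 and stock limits:
- 1×apricots + 3×lemons + 2×figs + 3×quinces: weight 36, value 224
- 1×apricots + 2×lemons + 2×figs + 3×quinces: weight 34, value 218
- 2×apricots + 3×lemons + 1×figs + 3×quinces: weight 36, value 217
- 1×apricots + 1×lemons + 2×figs + 3×quinces: weight 32, value 212
Best: $224.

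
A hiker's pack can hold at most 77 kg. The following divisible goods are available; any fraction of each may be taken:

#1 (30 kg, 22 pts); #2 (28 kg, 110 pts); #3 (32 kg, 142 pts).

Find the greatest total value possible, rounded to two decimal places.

264.47

Take in order of value per unit:
- #3 (142/32 per unit): all 32 → value 142, running total 142.00
- #2 (110/28 per unit): all 28 → value 110, running total 252.00
- #1 (22/30 per unit): 17 of 30 → value 17×22/30 = 12.4667, running total 264.47
Total 264.47.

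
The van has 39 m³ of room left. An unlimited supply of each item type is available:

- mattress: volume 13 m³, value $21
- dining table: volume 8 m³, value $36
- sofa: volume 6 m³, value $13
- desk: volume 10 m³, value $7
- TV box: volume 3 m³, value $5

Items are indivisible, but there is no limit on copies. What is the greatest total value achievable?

$157

Best value-per-unit is dining table at 36/8; filling with it alone gives 4×36 = 144.
Optimal mix: 4×dining table + 1×sofa → volume 38, value 157.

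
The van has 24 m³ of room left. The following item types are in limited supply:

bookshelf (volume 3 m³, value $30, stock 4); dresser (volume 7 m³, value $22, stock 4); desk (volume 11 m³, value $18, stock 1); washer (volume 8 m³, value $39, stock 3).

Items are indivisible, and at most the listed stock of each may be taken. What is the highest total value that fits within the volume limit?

Best selections within volume 24 and stock limits:
- 4×bookshelf + 1×washer: volume 20, value 159
- 3×bookshelf + 1×dresser + 1×washer: volume 24, value 151
- 4×bookshelf + 1×dresser: volume 19, value 142
- 2×bookshelf + 2×washer: volume 22, value 138
Best: $159.

$159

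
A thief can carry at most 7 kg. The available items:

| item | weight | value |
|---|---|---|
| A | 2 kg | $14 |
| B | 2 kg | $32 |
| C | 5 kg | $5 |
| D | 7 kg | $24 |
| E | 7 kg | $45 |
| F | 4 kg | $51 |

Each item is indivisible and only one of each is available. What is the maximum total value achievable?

$83

Check high-value combinations within 7 kg:
- B+F: weight 2+4=6, value 32+51=83
- A+F: weight 2+4=6, value 14+51=65
- F: weight 4, value 51
- A+B: weight 2+2=4, value 14+32=46
Best: $83.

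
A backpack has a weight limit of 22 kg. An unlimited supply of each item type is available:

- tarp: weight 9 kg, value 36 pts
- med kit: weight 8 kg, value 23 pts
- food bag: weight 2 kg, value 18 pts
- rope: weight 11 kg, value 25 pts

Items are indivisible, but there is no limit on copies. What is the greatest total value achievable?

Best value-per-unit is food bag at 18/2, and filling with it alone uses weight 11×2=22. No mix of the others beats 11×18 = 198.

198 pts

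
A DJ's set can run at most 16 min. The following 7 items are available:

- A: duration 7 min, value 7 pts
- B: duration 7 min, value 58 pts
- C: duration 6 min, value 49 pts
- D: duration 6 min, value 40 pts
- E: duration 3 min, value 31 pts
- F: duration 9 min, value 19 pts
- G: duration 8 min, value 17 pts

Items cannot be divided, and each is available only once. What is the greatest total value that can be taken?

138 pts

Check high-value combinations within 16 min:
- B+C+E: duration 7+6+3=16, value 58+49+31=138
- B+D+E: duration 7+6+3=16, value 58+40+31=129
- C+D+E: duration 6+6+3=15, value 49+40+31=120
Best: 138 pts.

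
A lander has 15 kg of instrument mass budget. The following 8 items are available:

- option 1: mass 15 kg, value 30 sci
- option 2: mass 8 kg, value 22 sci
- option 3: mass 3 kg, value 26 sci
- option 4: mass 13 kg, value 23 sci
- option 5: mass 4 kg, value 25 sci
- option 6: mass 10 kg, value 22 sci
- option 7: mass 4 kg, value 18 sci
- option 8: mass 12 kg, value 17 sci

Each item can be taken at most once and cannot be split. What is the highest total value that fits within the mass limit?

Check high-value combinations within 15 kg:
- option 2+option 3+option 5: mass 8+3+4=15, value 22+26+25=73
- option 3+option 5+option 7: mass 3+4+4=11, value 26+25+18=69
- option 2+option 3+option 7: mass 8+3+4=15, value 22+26+18=66
Best: 73 sci.

73 sci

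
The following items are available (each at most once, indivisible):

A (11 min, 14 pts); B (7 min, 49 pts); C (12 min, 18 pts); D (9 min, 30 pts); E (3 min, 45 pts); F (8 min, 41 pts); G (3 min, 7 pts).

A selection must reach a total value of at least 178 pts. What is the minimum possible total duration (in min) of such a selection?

Subsets with value ≥ 178, sorted by total duration:
- A+B+D+E+F: duration 38, value 179
- B+C+D+E+F: duration 39, value 183
Minimum duration: 38 min.

38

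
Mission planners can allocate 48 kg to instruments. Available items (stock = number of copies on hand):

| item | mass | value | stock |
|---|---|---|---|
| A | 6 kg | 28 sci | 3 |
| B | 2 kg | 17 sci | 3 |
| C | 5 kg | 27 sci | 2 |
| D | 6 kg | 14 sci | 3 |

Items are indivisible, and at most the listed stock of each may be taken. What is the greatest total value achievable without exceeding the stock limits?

Best selections within mass 48 and stock limits:
- 3×A + 3×B + 2×C + 2×D: mass 46, value 217
- 3×A + 3×B + 1×C + 3×D: mass 47, value 204
- 3×A + 3×B + 2×C + 1×D: mass 40, value 203
- 2×A + 3×B + 2×C + 3×D: mass 46, value 203
Best: 217 sci.

217 sci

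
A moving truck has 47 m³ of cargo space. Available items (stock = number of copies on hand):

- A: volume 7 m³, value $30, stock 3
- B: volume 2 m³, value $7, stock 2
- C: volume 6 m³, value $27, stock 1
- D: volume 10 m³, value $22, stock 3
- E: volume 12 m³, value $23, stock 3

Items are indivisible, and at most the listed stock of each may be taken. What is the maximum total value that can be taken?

Top feasible selections:
- 3×A + 1×C + 2×D: volume 47, value 161
- 3×A + 2×B + 1×C + 1×E: volume 43, value 154
- 3×A + 2×B + 1×C + 1×D: volume 41, value 153
- 3×A + 2×B + 1×D + 1×E: volume 47, value 149
Best: $161.

$161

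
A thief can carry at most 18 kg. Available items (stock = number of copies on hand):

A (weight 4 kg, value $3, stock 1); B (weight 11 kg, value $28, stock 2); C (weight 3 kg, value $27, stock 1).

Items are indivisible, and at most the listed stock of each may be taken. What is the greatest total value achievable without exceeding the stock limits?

Top feasible selections:
- 1×A + 1×B + 1×C: weight 18, value 58
- 1×B + 1×C: weight 14, value 55
- 1×A + 1×B: weight 15, value 31
- 1×A + 1×C: weight 7, value 30
Best: $58.

$58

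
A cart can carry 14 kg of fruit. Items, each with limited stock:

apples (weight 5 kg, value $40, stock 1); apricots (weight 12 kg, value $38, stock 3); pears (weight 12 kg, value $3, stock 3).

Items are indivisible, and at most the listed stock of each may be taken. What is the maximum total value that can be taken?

$40

Top feasible selections:
- 1×apples: weight 5, value 40
- 1×apricots: weight 12, value 38
- 1×pears: weight 12, value 3
Best: $40.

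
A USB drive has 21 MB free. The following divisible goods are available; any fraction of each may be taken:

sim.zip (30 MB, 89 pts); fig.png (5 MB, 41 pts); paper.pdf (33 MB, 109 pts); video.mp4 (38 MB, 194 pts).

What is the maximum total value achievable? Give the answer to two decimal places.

Take in order of value per unit:
- fig.png (41/5 per unit): all 5 → value 41, running total 41.00
- video.mp4 (194/38 per unit): 16 of 38 → value 16×194/38 = 81.6842, running total 122.68
Total 122.68.

122.68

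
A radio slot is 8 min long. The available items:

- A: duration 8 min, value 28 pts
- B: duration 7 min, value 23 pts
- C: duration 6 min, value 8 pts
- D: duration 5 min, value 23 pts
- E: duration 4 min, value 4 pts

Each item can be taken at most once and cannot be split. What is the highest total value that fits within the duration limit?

Check high-value combinations within 8 min:
- A: duration 8, value 28
- D: duration 5, value 23
- B: duration 7, value 23
Best: 28 pts.

28 pts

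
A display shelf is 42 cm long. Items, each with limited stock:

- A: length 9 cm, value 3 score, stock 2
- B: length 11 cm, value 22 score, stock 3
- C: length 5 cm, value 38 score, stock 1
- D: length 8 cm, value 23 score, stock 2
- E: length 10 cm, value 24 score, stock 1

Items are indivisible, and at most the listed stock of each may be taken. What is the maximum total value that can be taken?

Best selections within length 42 and stock limits:
- 1×B + 1×C + 2×D + 1×E: length 42, value 130
- 1×A + 1×C + 2×D + 1×E: length 40, value 111
- 1×A + 1×B + 1×C + 2×D: length 41, value 109
Best: 130 score.

130 score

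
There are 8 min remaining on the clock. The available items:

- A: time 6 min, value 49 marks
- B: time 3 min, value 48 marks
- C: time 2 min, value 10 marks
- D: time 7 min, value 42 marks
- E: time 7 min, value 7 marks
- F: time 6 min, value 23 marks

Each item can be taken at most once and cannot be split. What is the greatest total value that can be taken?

Check high-value combinations within 8 min:
- A+C: time 6+2=8, value 49+10=59
- B+C: time 3+2=5, value 48+10=58
- A: time 6, value 49
Best: 59 marks.

59 marks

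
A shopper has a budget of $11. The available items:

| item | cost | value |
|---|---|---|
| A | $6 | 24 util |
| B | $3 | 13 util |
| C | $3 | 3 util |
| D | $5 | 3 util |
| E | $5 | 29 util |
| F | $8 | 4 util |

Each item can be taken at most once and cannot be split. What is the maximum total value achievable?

53 util

Check high-value combinations within $11:
- A+E: cost 6+5=11, value 24+29=53
- B+C+E: cost 3+3+5=11, value 13+3+29=45
- B+E: cost 3+5=8, value 13+29=42
Best: 53 util.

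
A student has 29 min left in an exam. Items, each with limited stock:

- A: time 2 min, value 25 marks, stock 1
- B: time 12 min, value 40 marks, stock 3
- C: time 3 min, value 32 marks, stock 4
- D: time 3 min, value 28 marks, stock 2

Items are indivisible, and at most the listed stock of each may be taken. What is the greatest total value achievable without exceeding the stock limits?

221 marks

Best selections within time 29 and stock limits:
- 1×A + 1×B + 4×C + 1×D: time 29, value 221
- 1×A + 1×B + 3×C + 2×D: time 29, value 217
Best: 221 marks.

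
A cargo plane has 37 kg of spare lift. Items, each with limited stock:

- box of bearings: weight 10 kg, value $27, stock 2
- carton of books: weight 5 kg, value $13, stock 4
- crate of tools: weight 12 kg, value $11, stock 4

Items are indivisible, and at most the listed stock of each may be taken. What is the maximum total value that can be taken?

$93

Top feasible selections:
- 2×box of bearings + 3×carton of books: weight 35, value 93
- 2×box of bearings + 2×carton of books: weight 30, value 80
- 1×box of bearings + 4×carton of books: weight 30, value 79
- 2×box of bearings + 1×carton of books + 1×crate of tools: weight 37, value 78
Best: $93.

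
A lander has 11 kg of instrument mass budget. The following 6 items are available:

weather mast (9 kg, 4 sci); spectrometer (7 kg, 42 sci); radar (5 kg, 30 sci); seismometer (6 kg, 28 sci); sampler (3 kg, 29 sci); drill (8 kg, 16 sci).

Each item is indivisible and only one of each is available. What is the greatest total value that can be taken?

Check high-value combinations within 11 kg:
- spectrometer+sampler: mass 7+3=10, value 42+29=71
- radar+sampler: mass 5+3=8, value 30+29=59
- radar+seismometer: mass 5+6=11, value 30+28=58
- seismometer+sampler: mass 6+3=9, value 28+29=57
Best: 71 sci.

71 sci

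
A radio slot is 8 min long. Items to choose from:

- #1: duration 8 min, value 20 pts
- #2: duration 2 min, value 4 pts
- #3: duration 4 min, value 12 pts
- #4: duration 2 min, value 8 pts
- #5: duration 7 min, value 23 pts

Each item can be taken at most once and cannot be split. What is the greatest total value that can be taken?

This is a 0/1 knapsack; check combinations near the capacity.
- #2+#3+#4: duration 2+4+2=8, value 4+12+8=24
- #5: duration 7, value 23
- #3+#4: duration 4+2=6, value 12+8=20
Best: 24 pts.

24 pts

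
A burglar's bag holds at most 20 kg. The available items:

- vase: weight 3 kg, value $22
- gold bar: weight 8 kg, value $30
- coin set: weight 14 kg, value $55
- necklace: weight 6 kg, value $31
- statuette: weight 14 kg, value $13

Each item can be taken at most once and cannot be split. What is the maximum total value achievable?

This is a 0/1 knapsack; check combinations near the capacity.
- coin set+necklace: weight 14+6=20, value 55+31=86
- vase+gold bar+necklace: weight 3+8+6=17, value 22+30+31=83
- vase+coin set: weight 3+14=17, value 22+55=77
- gold bar+necklace: weight 8+6=14, value 30+31=61
Best: $86.

$86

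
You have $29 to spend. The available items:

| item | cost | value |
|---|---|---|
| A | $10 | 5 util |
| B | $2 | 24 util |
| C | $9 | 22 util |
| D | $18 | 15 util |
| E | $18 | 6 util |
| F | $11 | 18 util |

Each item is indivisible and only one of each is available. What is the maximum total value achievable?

Check high-value combinations within $29:
- B+C+F: cost 2+9+11=22, value 24+22+18=64
- B+C+D: cost 2+9+18=29, value 24+22+15=61
- B+C+E: cost 2+9+18=29, value 24+22+6=52
- A+B+C: cost 10+2+9=21, value 5+24+22=51
- A+B+F: cost 10+2+11=23, value 5+24+18=47
Best: 64 util.

64 util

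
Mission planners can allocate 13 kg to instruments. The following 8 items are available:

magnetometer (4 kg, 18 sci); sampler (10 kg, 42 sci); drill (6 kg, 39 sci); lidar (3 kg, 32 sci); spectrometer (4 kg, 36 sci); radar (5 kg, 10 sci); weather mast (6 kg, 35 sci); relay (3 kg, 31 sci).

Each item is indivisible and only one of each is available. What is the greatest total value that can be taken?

Check high-value combinations within 13 kg:
- drill+lidar+spectrometer: mass 6+3+4=13, value 39+32+36=107
- drill+spectrometer+relay: mass 6+4+3=13, value 39+36+31=106
- lidar+spectrometer+weather mast: mass 3+4+6=13, value 32+36+35=103
- drill+lidar+relay: mass 6+3+3=12, value 39+32+31=102
Best: 107 sci.

107 sci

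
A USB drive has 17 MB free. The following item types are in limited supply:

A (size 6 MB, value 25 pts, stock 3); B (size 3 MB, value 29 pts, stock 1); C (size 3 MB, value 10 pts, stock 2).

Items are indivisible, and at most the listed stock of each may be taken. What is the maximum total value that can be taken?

79 pts

Top feasible selections:
- 2×A + 1×B: size 15, value 79
- 1×A + 1×B + 2×C: size 15, value 74
Best: 79 pts.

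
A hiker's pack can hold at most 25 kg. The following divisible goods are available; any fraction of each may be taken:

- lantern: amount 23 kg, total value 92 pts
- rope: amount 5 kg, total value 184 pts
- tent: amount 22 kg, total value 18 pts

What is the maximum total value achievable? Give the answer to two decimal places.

Take in order of value per unit:
- rope (184/5 per unit): all 5 → value 184, running total 184.00
- lantern (92/23 per unit): 20 of 23 → value 20×92/23 = 80.0000, running total 264.00
Total 264.00.

264.00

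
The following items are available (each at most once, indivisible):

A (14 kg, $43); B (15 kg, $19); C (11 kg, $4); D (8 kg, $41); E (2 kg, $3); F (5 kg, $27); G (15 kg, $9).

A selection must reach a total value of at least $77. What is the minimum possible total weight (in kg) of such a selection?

22

Subsets with value ≥ 77, sorted by total weight:
- A+D: weight 22, value 84
- A+D+E: weight 24, value 87
Minimum weight: 22 kg.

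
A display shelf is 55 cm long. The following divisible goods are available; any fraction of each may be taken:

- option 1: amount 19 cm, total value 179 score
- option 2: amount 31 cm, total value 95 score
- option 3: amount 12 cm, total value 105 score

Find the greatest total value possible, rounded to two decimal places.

357.55

Take in order of value per unit:
- option 1 (179/19 per unit): all 19 → value 179, running total 179.00
- option 3 (105/12 per unit): all 12 → value 105, running total 284.00
- option 2 (95/31 per unit): 24 of 31 → value 24×95/31 = 73.5484, running total 357.55
Total 357.55.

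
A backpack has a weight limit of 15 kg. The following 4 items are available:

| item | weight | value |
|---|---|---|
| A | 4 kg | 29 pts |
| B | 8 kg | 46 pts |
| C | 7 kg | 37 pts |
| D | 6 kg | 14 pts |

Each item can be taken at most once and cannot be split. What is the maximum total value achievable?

83 pts

Check high-value combinations within 15 kg:
- B+C: weight 8+7=15, value 46+37=83
- A+B: weight 4+8=12, value 29+46=75
- A+C: weight 4+7=11, value 29+37=66
- B+D: weight 8+6=14, value 46+14=60
Best: 83 pts.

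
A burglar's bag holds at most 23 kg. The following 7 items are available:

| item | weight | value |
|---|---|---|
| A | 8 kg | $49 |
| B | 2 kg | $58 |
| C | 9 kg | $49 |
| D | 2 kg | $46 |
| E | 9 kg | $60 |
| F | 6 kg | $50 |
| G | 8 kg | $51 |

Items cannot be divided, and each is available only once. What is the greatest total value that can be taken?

$215

Check high-value combinations within 23 kg:
- B+D+E+G: weight 2+2+9+8=21, value 58+46+60+51=215
- B+D+E+F: weight 2+2+9+6=19, value 58+46+60+50=214
- A+B+D+E: weight 8+2+2+9=21, value 49+58+46+60=213
- B+C+D+E: weight 2+9+2+9=22, value 58+49+46+60=213
- B+D+F+G: weight 2+2+6+8=18, value 58+46+50+51=205
Best: $215.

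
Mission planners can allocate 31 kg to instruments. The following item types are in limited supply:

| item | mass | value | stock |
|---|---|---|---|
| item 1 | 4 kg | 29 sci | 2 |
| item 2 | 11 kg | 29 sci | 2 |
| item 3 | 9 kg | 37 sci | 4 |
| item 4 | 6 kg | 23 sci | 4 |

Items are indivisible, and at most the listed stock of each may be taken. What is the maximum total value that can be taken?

Best selections within mass 31 and stock limits:
- 2×item 1 + 1×item 3 + 2×item 4: mass 29, value 141
- 1×item 1 + 3×item 3: mass 31, value 140
- 1×item 1 + 1×item 3 + 3×item 4: mass 31, value 135
- 2×item 1 + 1×item 2 + 2×item 4: mass 31, value 133
Best: 141 sci.

141 sci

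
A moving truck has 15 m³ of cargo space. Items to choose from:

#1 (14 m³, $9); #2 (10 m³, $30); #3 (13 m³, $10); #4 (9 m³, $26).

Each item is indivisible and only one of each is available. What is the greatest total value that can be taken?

$30

Check high-value combinations within 15 m³:
- #2: volume 10, value 30
- #4: volume 9, value 26
- #3: volume 13, value 10
- #1: volume 14, value 9
Best: $30.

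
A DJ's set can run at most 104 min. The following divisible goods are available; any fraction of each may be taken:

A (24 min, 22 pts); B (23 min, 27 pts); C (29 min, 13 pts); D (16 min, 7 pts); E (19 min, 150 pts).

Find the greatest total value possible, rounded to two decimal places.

Take in order of value per unit:
- E (150/19 per unit): all 19 → value 150, running total 150.00
- B (27/23 per unit): all 23 → value 27, running total 177.00
- A (22/24 per unit): all 24 → value 22, running total 199.00
- C (13/29 per unit): all 29 → value 13, running total 212.00
- D (7/16 per unit): 9 of 16 → value 9×7/16 = 3.9375, running total 215.94
Total 215.94.

215.94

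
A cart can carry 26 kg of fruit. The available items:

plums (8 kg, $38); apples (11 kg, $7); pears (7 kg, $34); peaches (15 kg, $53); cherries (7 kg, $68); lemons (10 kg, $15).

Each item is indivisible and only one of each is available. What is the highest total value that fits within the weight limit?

This is a 0/1 knapsack; check combinations near the capacity.
- plums+pears+cherries: weight 8+7+7=22, value 38+34+68=140
- peaches+cherries: weight 15+7=22, value 53+68=121
- plums+cherries+lemons: weight 8+7+10=25, value 38+68+15=121
- pears+cherries+lemons: weight 7+7+10=24, value 34+68+15=117
Best: $140.

$140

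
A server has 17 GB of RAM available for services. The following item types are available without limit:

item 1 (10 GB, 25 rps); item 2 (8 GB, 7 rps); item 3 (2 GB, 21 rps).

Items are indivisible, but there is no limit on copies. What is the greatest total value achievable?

168 rps

Best value-per-unit is item 3 at 21/2, and filling with it alone uses memory 8×2=16. No mix of the others beats 8×21 = 168.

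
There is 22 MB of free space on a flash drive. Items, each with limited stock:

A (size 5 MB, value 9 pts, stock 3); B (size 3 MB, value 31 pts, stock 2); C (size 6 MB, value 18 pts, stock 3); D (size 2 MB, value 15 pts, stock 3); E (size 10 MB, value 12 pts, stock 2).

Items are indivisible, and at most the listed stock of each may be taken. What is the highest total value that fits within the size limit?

128 pts

Best selections within size 22 and stock limits:
- 2×B + 2×C + 2×D: size 22, value 128
- 2×B + 1×C + 3×D: size 18, value 125
Best: 128 pts.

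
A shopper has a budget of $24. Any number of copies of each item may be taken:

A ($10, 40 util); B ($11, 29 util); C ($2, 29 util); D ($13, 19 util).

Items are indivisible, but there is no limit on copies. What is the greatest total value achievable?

Best value-per-unit is C at 29/2, and filling with it alone uses cost 12×2=24. No mix of the others beats 12×29 = 348.

348 util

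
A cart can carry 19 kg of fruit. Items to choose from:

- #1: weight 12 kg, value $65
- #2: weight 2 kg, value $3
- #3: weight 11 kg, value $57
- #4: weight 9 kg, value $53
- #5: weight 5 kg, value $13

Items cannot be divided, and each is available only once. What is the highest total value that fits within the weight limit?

Check high-value combinations within 19 kg:
- #1+#2+#5: weight 12+2+5=19, value 65+3+13=81
- #1+#5: weight 12+5=17, value 65+13=78
- #2+#3+#5: weight 2+11+5=18, value 3+57+13=73
Best: $81.

$81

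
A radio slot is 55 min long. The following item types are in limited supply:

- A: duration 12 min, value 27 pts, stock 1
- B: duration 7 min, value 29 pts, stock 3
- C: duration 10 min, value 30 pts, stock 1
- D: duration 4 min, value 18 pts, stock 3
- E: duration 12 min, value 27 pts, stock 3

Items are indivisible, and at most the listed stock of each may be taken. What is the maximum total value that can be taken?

198 pts

Top feasible selections:
- 3×B + 1×C + 3×D + 1×E: duration 55, value 198
- 1×A + 3×B + 1×C + 3×D: duration 55, value 198
- 3×B + 1×C + 2×D + 1×E: duration 51, value 180
- 1×A + 3×B + 1×C + 2×D: duration 51, value 180
Best: 198 pts.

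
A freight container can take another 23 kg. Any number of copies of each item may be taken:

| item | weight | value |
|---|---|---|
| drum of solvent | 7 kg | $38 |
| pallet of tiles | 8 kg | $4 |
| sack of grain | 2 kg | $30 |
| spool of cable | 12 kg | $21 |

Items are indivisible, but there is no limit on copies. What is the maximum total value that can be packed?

$330

Best value-per-unit is sack of grain at 30/2, and filling with it alone uses weight 11×2=22. No mix of the others beats 11×30 = 330.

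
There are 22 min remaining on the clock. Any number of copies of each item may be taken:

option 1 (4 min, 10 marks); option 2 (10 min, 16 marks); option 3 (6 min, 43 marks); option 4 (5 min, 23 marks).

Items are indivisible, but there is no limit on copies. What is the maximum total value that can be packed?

Best value-per-unit is option 3 at 43/6; filling with it alone gives 3×43 = 129.
Optimal mix: 1×option 1 + 3×option 3 → time 22, value 139.

139 marks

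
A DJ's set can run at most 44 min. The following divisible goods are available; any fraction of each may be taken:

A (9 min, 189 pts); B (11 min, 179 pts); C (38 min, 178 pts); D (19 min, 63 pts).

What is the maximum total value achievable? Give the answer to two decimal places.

Take in order of value per unit:
- A (189/9 per unit): all 9 → value 189, running total 189.00
- B (179/11 per unit): all 11 → value 179, running total 368.00
- C (178/38 per unit): 24 of 38 → value 24×178/38 = 112.4211, running total 480.42
Total 480.42.

480.42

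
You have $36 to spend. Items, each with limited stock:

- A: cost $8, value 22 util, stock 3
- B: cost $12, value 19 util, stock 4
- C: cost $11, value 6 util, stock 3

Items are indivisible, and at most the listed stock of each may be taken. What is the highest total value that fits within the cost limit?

Top feasible selections:
- 3×A + 1×B: cost 36, value 85
- 3×A + 1×C: cost 35, value 72
- 3×A: cost 24, value 66
- 2×A + 1×B: cost 28, value 63
Best: 85 util.

85 util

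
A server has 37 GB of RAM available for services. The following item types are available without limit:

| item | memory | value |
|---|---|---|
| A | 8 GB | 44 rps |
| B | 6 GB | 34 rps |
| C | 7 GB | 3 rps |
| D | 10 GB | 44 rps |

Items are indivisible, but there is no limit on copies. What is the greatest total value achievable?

Best value-per-unit is B at 34/6, and filling with it alone uses memory 6×6=36. No mix of the others beats 6×34 = 204.

204 rps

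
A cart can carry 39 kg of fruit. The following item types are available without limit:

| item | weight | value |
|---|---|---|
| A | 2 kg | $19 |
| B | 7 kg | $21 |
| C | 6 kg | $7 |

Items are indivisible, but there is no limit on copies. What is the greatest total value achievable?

Best value-per-unit is A at 19/2, and filling with it alone uses weight 19×2=38. No mix of the others beats 19×19 = 361.

$361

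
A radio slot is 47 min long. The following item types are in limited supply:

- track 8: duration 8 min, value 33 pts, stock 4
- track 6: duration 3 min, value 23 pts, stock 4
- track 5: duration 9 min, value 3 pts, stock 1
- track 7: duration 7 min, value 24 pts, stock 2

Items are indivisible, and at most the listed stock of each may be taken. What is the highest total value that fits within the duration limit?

224 pts

Best selections within duration 47 and stock limits:
- 4×track 8 + 4×track 6: duration 44, value 224
- 3×track 8 + 3×track 6 + 2×track 7: duration 47, value 216
Best: 224 pts.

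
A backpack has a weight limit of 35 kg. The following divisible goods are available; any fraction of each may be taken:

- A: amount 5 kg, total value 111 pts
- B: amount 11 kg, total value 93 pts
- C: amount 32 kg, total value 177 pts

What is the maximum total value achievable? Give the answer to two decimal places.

309.09

Take in order of value per unit:
- A (111/5 per unit): all 5 → value 111, running total 111.00
- B (93/11 per unit): all 11 → value 93, running total 204.00
- C (177/32 per unit): 19 of 32 → value 19×177/32 = 105.0938, running total 309.09
Total 309.09.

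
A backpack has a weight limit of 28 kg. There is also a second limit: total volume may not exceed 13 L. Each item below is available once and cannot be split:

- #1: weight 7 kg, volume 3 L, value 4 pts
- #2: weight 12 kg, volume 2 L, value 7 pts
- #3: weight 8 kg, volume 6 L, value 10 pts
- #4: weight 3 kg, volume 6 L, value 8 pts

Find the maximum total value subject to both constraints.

21 pts

Feasible sets respecting both limits:
- #1+#2+#3: weight 27, volume 11, value 21
- #1+#2+#4: weight 22, volume 11, value 19
- #3+#4: weight 11, volume 12, value 18
- #2+#3: weight 20, volume 8, value 17
Best: 21 pts.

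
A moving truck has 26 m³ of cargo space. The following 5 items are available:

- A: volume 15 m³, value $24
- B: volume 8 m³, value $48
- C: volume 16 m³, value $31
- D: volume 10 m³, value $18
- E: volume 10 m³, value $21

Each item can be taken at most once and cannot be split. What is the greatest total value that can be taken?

This is a 0/1 knapsack; check combinations near the capacity.
- B+C: volume 8+16=24, value 48+31=79
- A+B: volume 15+8=23, value 24+48=72
- B+E: volume 8+10=18, value 48+21=69
Best: $79.

$79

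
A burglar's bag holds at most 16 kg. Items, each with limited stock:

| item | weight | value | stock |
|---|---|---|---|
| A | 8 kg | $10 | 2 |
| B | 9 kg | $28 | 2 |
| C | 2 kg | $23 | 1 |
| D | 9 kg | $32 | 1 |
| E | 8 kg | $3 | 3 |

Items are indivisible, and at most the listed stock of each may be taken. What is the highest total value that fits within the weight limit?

Best selections within weight 16 and stock limits:
- 1×C + 1×D: weight 11, value 55
- 1×B + 1×C: weight 11, value 51
- 1×A + 1×C: weight 10, value 33
Best: $55.

$55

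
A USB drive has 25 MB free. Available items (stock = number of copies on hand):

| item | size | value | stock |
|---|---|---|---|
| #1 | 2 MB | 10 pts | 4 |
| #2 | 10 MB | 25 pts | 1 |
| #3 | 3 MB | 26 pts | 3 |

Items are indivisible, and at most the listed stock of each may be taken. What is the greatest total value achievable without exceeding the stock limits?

133 pts

Best selections within size 25 and stock limits:
- 3×#1 + 1×#2 + 3×#3: size 25, value 133
- 2×#1 + 1×#2 + 3×#3: size 23, value 123
- 4×#1 + 3×#3: size 17, value 118
Best: 133 pts.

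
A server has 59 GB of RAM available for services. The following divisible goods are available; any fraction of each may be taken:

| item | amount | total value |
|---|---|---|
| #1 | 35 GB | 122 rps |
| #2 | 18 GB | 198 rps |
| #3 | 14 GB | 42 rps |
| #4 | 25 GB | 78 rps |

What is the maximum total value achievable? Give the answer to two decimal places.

338.72

Take in order of value per unit:
- #2 (198/18 per unit): all 18 → value 198, running total 198.00
- #1 (122/35 per unit): all 35 → value 122, running total 320.00
- #4 (78/25 per unit): 6 of 25 → value 6×78/25 = 18.7200, running total 338.72
Total 338.72.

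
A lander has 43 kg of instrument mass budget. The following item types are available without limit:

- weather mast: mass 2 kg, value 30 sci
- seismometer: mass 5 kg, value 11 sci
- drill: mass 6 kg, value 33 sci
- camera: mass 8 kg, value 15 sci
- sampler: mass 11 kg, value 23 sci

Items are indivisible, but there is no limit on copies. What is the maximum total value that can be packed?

630 sci

Best value-per-unit is weather mast at 30/2, and filling with it alone uses mass 21×2=42. No mix of the others beats 21×30 = 630.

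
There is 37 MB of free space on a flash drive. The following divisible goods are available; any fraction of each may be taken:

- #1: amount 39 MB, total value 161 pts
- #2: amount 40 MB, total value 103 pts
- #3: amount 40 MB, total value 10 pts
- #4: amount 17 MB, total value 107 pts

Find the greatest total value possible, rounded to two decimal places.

189.56

Take in order of value per unit:
- #4 (107/17 per unit): all 17 → value 107, running total 107.00
- #1 (161/39 per unit): 20 of 39 → value 20×161/39 = 82.5641, running total 189.56
Total 189.56.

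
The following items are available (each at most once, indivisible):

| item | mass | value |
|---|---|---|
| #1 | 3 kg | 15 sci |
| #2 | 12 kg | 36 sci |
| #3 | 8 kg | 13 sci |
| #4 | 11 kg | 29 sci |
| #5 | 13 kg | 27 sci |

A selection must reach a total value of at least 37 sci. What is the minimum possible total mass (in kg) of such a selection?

14

Subsets with value ≥ 37, sorted by total mass:
- #1+#4: mass 14, value 44
- #1+#2: mass 15, value 51
Minimum mass: 14 kg.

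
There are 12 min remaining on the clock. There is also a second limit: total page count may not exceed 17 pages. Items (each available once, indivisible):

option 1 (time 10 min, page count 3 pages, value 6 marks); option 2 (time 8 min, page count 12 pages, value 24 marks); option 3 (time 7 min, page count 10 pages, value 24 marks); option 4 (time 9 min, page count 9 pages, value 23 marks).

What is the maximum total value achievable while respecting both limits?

24 marks

Feasible sets respecting both limits:
- option 2: time 8, page count 12, value 24
- option 3: time 7, page count 10, value 24
- option 4: time 9, page count 9, value 23
- option 1: time 10, page count 3, value 6
Best: 24 marks.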